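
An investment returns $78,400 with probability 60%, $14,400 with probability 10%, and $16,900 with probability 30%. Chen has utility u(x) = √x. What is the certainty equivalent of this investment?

E[u] = 0.6·√78400 + 0.1·√14400 + 0.3·√16900 = 0.6·280 + 0.1·120 + 0.3·130 = 219
CE = (219)² = 47961

$47,961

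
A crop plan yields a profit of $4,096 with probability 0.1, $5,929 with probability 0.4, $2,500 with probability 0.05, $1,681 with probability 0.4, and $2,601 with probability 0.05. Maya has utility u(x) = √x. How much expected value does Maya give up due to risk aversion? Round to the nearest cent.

E[u] = 0.1·√4096 + 0.4·√5929 + 0.05·√2500 + 0.4·√1681 + 0.05·√2601 = 0.1·64 + 0.4·77 + 0.05·50 + 0.4·41 + 0.05·51 = 58.65
CE = (58.65)² = 3439.8225
Risk premium = EV − CE = 3708.65 − 3439.8225 = 268.8275

$268.83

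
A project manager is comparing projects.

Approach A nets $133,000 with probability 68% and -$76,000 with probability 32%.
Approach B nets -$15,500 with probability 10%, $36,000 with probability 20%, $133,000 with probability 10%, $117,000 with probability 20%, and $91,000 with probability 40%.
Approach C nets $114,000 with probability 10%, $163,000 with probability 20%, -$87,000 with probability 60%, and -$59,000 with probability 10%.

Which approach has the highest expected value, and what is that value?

Approach A = 0.68 × 133000 + 0.32 × (-76000) = 90440 − 24320 = 66120
Approach B = 0.1 × (-15500) + 0.2 × 36000 + 0.1 × 133000 + 0.2 × 117000 + 0.4 × 91000 = -1550 + 7200 + 13300 + 23400 + 36400 = 78750
Approach C = 0.1 × 114000 + 0.2 × 163000 + 0.6 × (-87000) + 0.1 × (-59000) = 11400 + 32600 − 52200 − 5900 = -14100

Approach B ($78,750)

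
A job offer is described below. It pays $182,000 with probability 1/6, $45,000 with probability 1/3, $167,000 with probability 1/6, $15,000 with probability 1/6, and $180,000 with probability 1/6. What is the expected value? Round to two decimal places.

EV = 1/6 × 182000 + 1/3 × 45000 + 1/6 × 167000 + 1/6 × 15000 + 1/6 × 180000 = 30333.3333 + 15000 + 27833.3333 + 2500 + 30000 = 105666.6667

$105,666.67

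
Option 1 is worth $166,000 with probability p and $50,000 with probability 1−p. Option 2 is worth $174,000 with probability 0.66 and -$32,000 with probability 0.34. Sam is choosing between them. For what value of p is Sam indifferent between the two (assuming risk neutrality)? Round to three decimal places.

p = 0.465

EV(Option 2) = 0.66 × 174000 + 0.34 × (-32000) = 114840 − 10880 = 103960
p·166000 + (1−p)·50000 = 103960
116000p + 50000 = 103960
p = (103960 − 50000) / 116000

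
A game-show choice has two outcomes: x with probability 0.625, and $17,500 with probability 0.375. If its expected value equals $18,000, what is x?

0.625·x + 0.375·17500 = 18000
0.625·x = 18000 − 6562.5 = 11437.5
x = 11437.5 / 0.625 = 18300

x = $18,300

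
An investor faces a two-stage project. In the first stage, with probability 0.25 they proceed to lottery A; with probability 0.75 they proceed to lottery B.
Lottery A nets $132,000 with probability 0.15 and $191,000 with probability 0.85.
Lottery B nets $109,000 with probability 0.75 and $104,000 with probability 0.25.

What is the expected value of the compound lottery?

EV(A) = 0.15 × 132000 + 0.85 × 191000 = 19800 + 162350 = 182150
EV(B) = 0.75 × 109000 + 0.25 × 104000 = 81750 + 26000 = 107750
Overall = 0.25 × 182150 + 0.75 × 107750 = 45537.5 + 80812.5 = 126350

$126,350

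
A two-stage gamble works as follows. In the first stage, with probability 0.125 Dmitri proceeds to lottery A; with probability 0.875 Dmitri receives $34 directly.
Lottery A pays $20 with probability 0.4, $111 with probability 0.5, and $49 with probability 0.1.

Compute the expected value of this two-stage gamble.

$38.30

EV(A) = 0.4 × 20 + 0.5 × 111 + 0.1 × 49 = 8 + 55.5 + 4.9 = 68.4
Branch B: 34 (certain)
Overall = 0.125 × 68.4 + 0.875 × 34 = 8.55 + 29.75 = 38.3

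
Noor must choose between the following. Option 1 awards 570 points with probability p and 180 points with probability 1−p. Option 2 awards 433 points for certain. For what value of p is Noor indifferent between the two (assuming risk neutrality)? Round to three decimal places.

p·570 + (1−p)·180 = 433
390p + 180 = 433
p = (433 − 180) / 390

p = 0.649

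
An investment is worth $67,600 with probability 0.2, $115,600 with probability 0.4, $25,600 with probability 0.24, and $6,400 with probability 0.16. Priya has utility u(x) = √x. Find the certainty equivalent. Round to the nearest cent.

$57,216.64

E[u] = 0.2·√67600 + 0.4·√115600 + 0.24·√25600 + 0.16·√6400 = 0.2·260 + 0.4·340 + 0.24·160 + 0.16·80 = 239.2
CE = (239.2)² = 57216.64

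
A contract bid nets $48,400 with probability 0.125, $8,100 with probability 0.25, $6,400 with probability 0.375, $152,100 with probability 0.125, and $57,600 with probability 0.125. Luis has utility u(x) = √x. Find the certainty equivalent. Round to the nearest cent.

$25,201.56

E[u] = 0.125·√48400 + 0.25·√8100 + 0.375·√6400 + 0.125·√152100 + 0.125·√57600 = 0.125·220 + 0.25·90 + 0.375·80 + 0.125·390 + 0.125·240 = 158.75
CE = (158.75)² = 25201.5625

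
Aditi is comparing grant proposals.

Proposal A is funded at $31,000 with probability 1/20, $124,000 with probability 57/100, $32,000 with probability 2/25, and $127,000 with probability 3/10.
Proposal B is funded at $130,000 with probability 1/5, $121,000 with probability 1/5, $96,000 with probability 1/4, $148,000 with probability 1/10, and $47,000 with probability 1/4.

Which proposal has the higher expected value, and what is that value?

Proposal A = 1/20 × 31000 + 57/100 × 124000 + 2/25 × 32000 + 3/10 × 127000 = 1550 + 70680 + 2560 + 38100 = 112890
Proposal B = 1/5 × 130000 + 1/5 × 121000 + 1/4 × 96000 + 1/10 × 148000 + 1/4 × 47000 = 26000 + 24200 + 24000 + 14800 + 11750 = 100750

Proposal A ($112,890)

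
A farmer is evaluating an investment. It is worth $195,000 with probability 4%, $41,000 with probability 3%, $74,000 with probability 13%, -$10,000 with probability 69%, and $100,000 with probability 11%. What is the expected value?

$22,750

EV = 0.04 × 195000 + 0.03 × 41000 + 0.13 × 74000 + 0.69 × (-10000) + 0.11 × 100000 = 7800 + 1230 + 9620 − 6900 + 11000 = 22750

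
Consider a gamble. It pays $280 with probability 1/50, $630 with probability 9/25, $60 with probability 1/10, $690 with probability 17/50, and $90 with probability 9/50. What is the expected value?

$489.20

EV = 1/50 × 280 + 9/25 × 630 + 1/10 × 60 + 17/50 × 690 + 9/50 × 90 = 5.6 + 226.8 + 6 + 234.6 + 16.2 = 489.2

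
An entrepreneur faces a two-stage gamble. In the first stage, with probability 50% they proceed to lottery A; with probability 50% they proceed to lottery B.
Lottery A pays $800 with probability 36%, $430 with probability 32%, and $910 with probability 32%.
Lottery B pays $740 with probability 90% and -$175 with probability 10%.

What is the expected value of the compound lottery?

$682.65

EV(A) = 0.36 × 800 + 0.32 × 430 + 0.32 × 910 = 288 + 137.6 + 291.2 = 716.8
EV(B) = 0.9 × 740 + 0.1 × (-175) = 666 − 17.5 = 648.5
Overall = 0.5 × 716.8 + 0.5 × 648.5 = 358.4 + 324.25 = 682.65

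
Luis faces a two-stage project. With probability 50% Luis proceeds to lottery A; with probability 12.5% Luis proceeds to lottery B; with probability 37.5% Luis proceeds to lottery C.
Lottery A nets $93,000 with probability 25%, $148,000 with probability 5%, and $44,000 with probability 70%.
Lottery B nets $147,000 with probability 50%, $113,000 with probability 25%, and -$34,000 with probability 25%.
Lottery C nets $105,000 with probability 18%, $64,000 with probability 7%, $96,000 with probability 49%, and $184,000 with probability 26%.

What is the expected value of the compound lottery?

EV(A) = 0.25 × 93000 + 0.05 × 148000 + 0.7 × 44000 = 23250 + 7400 + 30800 = 61450
EV(B) = 0.5 × 147000 + 0.25 × 113000 + 0.25 × (-34000) = 73500 + 28250 − 8500 = 93250
EV(C) = 0.18 × 105000 + 0.07 × 64000 + 0.49 × 96000 + 0.26 × 184000 = 18900 + 4480 + 47040 + 47840 = 118260
Overall = 0.5 × 61450 + 0.125 × 93250 + 0.375 × 118260 = 30725 + 11656.25 + 44347.5 = 86728.75

$86,728.75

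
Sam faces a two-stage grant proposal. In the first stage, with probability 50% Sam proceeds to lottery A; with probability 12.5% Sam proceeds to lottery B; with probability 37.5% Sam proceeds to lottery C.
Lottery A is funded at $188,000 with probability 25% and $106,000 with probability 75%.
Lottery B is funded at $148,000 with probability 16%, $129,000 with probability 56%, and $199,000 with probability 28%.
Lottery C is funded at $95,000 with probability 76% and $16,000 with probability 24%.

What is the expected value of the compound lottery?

$110,720

EV(A) = 0.25 × 188000 + 0.75 × 106000 = 47000 + 79500 = 126500
EV(B) = 0.16 × 148000 + 0.56 × 129000 + 0.28 × 199000 = 23680 + 72240 + 55720 = 151640
EV(C) = 0.76 × 95000 + 0.24 × 16000 = 72200 + 3840 = 76040
Overall = 0.5 × 126500 + 0.125 × 151640 + 0.375 × 76040 = 63250 + 18955 + 28515 = 110720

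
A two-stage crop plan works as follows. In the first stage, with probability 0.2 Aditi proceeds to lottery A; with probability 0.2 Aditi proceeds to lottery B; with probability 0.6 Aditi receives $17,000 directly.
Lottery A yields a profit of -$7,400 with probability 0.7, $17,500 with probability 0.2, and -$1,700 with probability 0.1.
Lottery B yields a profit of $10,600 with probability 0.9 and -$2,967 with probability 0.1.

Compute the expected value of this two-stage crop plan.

$11,678.66

EV(A) = 0.7 × (-7400) + 0.2 × 17500 + 0.1 × (-1700) = -5180 + 3500 − 170 = -1850
EV(B) = 0.9 × 10600 + 0.1 × (-2967) = 9540 − 296.7 = 9243.3
Branch C: 17000 (certain)
Overall = 0.2 × (-1850) + 0.2 × 9243.3 + 0.6 × 17000 = -370 + 1848.66 + 10200 = 11678.66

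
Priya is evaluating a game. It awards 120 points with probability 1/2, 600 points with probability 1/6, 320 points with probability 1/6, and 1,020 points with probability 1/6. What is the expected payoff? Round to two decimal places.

EV = 1/2 × 120 + 1/6 × 600 + 1/6 × 320 + 1/6 × 1020 = 60 + 100 + 53.3333 + 170 = 383.3333

383.33 points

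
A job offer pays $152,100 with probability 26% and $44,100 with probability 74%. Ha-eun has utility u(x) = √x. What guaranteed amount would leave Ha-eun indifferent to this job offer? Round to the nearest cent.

$65,946.24

E[u] = 0.26·√152100 + 0.74·√44100 = 0.26·390 + 0.74·210 = 256.8
CE = (256.8)² = 65946.24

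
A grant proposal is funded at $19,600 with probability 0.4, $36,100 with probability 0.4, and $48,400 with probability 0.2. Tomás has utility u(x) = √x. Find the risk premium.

$984

E[u] = 0.4·√19600 + 0.4·√36100 + 0.2·√48400 = 0.4·140 + 0.4·190 + 0.2·220 = 176
CE = (176)² = 30976
Risk premium = EV − CE = 31960 − 30976 = 984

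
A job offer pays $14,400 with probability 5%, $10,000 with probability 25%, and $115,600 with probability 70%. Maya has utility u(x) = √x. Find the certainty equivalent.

$72,361

E[u] = 0.05·√14400 + 0.25·√10000 + 0.7·√115600 = 0.05·120 + 0.25·100 + 0.7·340 = 269
CE = (269)² = 72361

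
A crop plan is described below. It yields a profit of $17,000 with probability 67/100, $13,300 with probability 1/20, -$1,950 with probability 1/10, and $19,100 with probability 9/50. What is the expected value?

EV = 67/100 × 17000 + 1/20 × 13300 + 1/10 × (-1950) + 9/50 × 19100 = 11390 + 665 − 195 + 3438 = 15298

$15,298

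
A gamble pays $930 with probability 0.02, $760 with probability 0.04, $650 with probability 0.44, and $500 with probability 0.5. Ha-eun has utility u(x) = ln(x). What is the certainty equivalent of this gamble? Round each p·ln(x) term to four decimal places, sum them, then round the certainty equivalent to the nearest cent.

E[u] = 0.02·ln(930) + 0.04·ln(760) + 0.44·ln(650) + 0.5·ln(500) = 0.1367 + 0.2653 + 2.8499 + 3.1073 = 6.3592
CE = e^6.3592 ≈ 577.78

$577.78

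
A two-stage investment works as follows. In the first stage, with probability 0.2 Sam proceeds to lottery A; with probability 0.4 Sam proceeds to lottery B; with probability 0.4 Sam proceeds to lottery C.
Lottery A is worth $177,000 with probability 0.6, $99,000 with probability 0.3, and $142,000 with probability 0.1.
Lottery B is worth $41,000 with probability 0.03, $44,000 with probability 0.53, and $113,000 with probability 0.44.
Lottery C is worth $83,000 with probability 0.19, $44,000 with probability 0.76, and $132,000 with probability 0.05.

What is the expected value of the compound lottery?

EV(A) = 0.6 × 177000 + 0.3 × 99000 + 0.1 × 142000 = 106200 + 29700 + 14200 = 150100
EV(B) = 0.03 × 41000 + 0.53 × 44000 + 0.44 × 113000 = 1230 + 23320 + 49720 = 74270
EV(C) = 0.19 × 83000 + 0.76 × 44000 + 0.05 × 132000 = 15770 + 33440 + 6600 = 55810
Overall = 0.2 × 150100 + 0.4 × 74270 + 0.4 × 55810 = 30020 + 29708 + 22324 = 82052

$82,052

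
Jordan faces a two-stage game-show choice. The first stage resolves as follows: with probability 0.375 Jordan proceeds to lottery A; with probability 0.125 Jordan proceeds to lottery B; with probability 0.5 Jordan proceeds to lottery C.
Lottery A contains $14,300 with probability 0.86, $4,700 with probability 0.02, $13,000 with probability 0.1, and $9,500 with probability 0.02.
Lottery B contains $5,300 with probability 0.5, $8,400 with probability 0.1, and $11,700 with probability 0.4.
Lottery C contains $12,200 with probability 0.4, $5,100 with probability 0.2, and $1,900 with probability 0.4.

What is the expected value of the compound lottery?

EV(A) = 0.86 × 14300 + 0.02 × 4700 + 0.1 × 13000 + 0.02 × 9500 = 12298 + 94 + 1300 + 190 = 13882
EV(B) = 0.5 × 5300 + 0.1 × 8400 + 0.4 × 11700 = 2650 + 840 + 4680 = 8170
EV(C) = 0.4 × 12200 + 0.2 × 5100 + 0.4 × 1900 = 4880 + 1020 + 760 = 6660
Overall = 0.375 × 13882 + 0.125 × 8170 + 0.5 × 6660 = 5205.75 + 1021.25 + 3330 = 9557

$9,557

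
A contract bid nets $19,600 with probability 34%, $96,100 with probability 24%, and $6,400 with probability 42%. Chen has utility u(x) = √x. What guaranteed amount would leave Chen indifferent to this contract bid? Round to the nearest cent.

E[u] = 0.34·√19600 + 0.24·√96100 + 0.42·√6400 = 0.34·140 + 0.24·310 + 0.42·80 = 155.6
CE = (155.6)² = 24211.36

$24,211.36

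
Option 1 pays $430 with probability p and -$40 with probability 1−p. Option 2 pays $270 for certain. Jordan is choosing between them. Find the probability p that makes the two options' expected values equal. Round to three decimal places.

p·430 + (1−p)·(-40) = 270
470p − 40 = 270
p = (270 + 40) / 470

p = 0.660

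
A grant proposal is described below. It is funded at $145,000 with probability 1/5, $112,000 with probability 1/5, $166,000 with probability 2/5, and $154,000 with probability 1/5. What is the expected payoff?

EV = 1/5 × 145000 + 1/5 × 112000 + 2/5 × 166000 + 1/5 × 154000 = 29000 + 22400 + 66400 + 30800 = 148600

$148,600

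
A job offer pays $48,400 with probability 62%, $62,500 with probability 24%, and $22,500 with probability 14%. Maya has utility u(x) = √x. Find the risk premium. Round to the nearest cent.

E[u] = 0.62·√48400 + 0.24·√62500 + 0.14·√22500 = 0.62·220 + 0.24·250 + 0.14·150 = 217.4
CE = (217.4)² = 47262.76
Risk premium = EV − CE = 48158 − 47262.76 = 895.24

$895.24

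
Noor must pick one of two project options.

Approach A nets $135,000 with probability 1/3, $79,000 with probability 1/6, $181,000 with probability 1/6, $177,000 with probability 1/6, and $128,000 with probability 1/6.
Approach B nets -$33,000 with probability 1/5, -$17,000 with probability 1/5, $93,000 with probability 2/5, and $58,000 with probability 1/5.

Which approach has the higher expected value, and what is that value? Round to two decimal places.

Approach A ($139,166.67)

Approach A = 1/3 × 135000 + 1/6 × 79000 + 1/6 × 181000 + 1/6 × 177000 + 1/6 × 128000 = 45000 + 13166.6667 + 30166.6667 + 29500 + 21333.3333 = 139166.6667
Approach B = 1/5 × (-33000) + 1/5 × (-17000) + 2/5 × 93000 + 1/5 × 58000 = -6600 − 3400 + 37200 + 11600 = 38800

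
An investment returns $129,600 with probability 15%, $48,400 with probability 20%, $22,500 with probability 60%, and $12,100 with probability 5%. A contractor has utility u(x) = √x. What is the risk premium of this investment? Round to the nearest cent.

$5,782.75

E[u] = 0.15·√129600 + 0.2·√48400 + 0.6·√22500 + 0.05·√12100 = 0.15·360 + 0.2·220 + 0.6·150 + 0.05·110 = 193.5
CE = (193.5)² = 37442.25
Risk premium = EV − CE = 43225 − 37442.25 = 5782.75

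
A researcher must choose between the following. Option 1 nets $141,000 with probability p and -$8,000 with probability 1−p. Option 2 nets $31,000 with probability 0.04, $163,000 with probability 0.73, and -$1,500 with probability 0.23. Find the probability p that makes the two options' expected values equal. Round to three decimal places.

p = 0.858

EV(Option 2) = 0.04 × 31000 + 0.73 × 163000 + 0.23 × (-1500) = 1240 + 118990 − 345 = 119885
p·141000 + (1−p)·(-8000) = 119885
149000p − 8000 = 119885
p = (119885 + 8000) / 149000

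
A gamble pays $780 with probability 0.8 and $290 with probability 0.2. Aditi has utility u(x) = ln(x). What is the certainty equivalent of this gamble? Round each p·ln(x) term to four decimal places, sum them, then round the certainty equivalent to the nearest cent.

$639.96

E[u] = 0.8·ln(780) + 0.2·ln(290) = 5.3274 + 1.1340 = 6.4614
CE = e^6.4614 ≈ 639.96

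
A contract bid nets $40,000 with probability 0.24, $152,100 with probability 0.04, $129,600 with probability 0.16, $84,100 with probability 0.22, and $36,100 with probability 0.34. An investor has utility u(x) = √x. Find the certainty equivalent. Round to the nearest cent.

$62,300.16

E[u] = 0.24·√40000 + 0.04·√152100 + 0.16·√129600 + 0.22·√84100 + 0.34·√36100 = 0.24·200 + 0.04·390 + 0.16·360 + 0.22·290 + 0.34·190 = 249.6
CE = (249.6)² = 62300.16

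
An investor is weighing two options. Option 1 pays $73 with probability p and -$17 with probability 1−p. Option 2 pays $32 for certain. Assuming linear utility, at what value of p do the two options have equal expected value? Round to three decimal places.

p = 0.544

p·73 + (1−p)·(-17) = 32
90p − 17 = 32
p = (32 + 17) / 90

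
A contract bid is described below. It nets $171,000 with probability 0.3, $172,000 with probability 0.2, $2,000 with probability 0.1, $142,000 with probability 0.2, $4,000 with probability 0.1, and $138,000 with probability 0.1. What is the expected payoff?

EV = 0.3 × 171000 + 0.2 × 172000 + 0.1 × 2000 + 0.2 × 142000 + 0.1 × 4000 + 0.1 × 138000 = 51300 + 34400 + 200 + 28400 + 400 + 13800 = 128500

$128,500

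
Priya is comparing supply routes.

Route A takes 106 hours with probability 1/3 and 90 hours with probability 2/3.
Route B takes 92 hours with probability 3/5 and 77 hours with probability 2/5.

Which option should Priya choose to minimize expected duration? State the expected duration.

Route A = 1/3 × 106 + 2/3 × 90 = 35.3333 + 60 = 95.3333
Route B = 3/5 × 92 + 2/5 × 77 = 55.2 + 30.8 = 86

Route B (86 hours)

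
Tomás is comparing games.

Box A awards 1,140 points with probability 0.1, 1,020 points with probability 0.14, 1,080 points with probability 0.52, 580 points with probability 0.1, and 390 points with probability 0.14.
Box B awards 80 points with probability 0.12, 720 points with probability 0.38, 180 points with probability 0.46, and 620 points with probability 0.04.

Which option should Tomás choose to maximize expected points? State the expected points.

Box A (931 points)

Box A = 0.1 × 1140 + 0.14 × 1020 + 0.52 × 1080 + 0.1 × 580 + 0.14 × 390 = 114 + 142.8 + 561.6 + 58 + 54.6 = 931
Box B = 0.12 × 80 + 0.38 × 720 + 0.46 × 180 + 0.04 × 620 = 9.6 + 273.6 + 82.8 + 24.8 = 390.8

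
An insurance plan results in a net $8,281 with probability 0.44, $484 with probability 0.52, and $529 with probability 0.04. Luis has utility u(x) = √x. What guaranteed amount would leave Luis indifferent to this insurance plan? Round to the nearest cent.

$2,745.76

E[u] = 0.44·√8281 + 0.52·√484 + 0.04·√529 = 0.44·91 + 0.52·22 + 0.04·23 = 52.4
CE = (52.4)² = 2745.76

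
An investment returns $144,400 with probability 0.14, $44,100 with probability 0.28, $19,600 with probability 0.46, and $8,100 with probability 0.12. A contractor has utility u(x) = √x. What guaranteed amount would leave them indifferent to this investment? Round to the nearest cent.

E[u] = 0.14·√144400 + 0.28·√44100 + 0.46·√19600 + 0.12·√8100 = 0.14·380 + 0.28·210 + 0.46·140 + 0.12·90 = 187.2
CE = (187.2)² = 35043.84

$35,043.84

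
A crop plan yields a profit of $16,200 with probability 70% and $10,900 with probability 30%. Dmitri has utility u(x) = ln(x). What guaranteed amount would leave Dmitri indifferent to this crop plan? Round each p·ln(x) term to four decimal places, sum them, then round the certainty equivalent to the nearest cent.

E[u] = 0.7·ln(16200) + 0.3·ln(10900) = 6.7849 + 2.7890 = 9.5739
CE = e^9.5739 ≈ 14384.41

$14,384.41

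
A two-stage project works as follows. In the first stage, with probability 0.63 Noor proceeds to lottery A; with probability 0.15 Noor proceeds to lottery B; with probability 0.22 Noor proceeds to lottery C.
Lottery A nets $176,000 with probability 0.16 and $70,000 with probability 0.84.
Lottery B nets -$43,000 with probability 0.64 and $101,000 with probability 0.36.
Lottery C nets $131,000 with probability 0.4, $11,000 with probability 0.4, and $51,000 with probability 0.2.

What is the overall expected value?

EV(A) = 0.16 × 176000 + 0.84 × 70000 = 28160 + 58800 = 86960
EV(B) = 0.64 × (-43000) + 0.36 × 101000 = -27520 + 36360 = 8840
EV(C) = 0.4 × 131000 + 0.4 × 11000 + 0.2 × 51000 = 52400 + 4400 + 10200 = 67000
Overall = 0.63 × 86960 + 0.15 × 8840 + 0.22 × 67000 = 54784.8 + 1326 + 14740 = 70850.8

$70,850.80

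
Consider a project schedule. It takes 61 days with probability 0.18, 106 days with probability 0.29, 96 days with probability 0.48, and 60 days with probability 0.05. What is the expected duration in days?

EV = 0.18 × 61 + 0.29 × 106 + 0.48 × 96 + 0.05 × 60 = 10.98 + 30.74 + 46.08 + 3 = 90.8

90.8 days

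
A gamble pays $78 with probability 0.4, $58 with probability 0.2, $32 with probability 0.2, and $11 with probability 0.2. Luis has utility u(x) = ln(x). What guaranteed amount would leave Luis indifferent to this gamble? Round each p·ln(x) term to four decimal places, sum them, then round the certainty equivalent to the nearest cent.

E[u] = 0.4·ln(78) + 0.2·ln(58) + 0.2·ln(32) + 0.2·ln(11) = 1.7427 + 0.8121 + 0.6931 + 0.4796 = 3.7275
CE = e^3.7275 ≈ 41.58

$41.58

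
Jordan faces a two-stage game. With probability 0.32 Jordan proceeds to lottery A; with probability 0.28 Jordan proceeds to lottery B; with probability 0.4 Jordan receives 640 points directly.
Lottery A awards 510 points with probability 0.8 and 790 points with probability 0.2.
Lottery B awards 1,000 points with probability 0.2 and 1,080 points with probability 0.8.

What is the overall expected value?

EV(A) = 0.8 × 510 + 0.2 × 790 = 408 + 158 = 566
EV(B) = 0.2 × 1000 + 0.8 × 1080 = 200 + 864 = 1064
Branch C: 640 (certain)
Overall = 0.32 × 566 + 0.28 × 1064 + 0.4 × 640 = 181.12 + 297.92 + 256 = 735.04

735.04 points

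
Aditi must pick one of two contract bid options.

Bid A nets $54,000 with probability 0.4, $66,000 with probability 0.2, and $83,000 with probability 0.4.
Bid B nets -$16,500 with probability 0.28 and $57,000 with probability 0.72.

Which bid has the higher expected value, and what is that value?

Bid A ($68,000)

Bid A = 0.4 × 54000 + 0.2 × 66000 + 0.4 × 83000 = 21600 + 13200 + 33200 = 68000
Bid B = 0.28 × (-16500) + 0.72 × 57000 = -4620 + 41040 = 36420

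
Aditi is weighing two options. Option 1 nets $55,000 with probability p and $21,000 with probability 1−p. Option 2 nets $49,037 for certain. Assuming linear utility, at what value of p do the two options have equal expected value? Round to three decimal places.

p = 0.825

p·55000 + (1−p)·21000 = 49037
34000p + 21000 = 49037
p = (49037 − 21000) / 34000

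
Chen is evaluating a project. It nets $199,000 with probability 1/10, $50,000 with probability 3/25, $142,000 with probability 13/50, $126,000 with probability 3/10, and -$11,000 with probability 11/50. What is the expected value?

$98,200

EV = 1/10 × 199000 + 3/25 × 50000 + 13/50 × 142000 + 3/10 × 126000 + 11/50 × (-11000) = 19900 + 6000 + 36920 + 37800 − 2420 = 98200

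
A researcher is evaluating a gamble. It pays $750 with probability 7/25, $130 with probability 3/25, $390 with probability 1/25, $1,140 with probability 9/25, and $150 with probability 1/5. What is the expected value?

EV = 7/25 × 750 + 3/25 × 130 + 1/25 × 390 + 9/25 × 1140 + 1/5 × 150 = 210 + 15.6 + 15.6 + 410.4 + 30 = 681.6

$681.60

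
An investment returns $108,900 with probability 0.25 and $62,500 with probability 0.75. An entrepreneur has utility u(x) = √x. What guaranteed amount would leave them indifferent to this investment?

E[u] = 0.25·√108900 + 0.75·√62500 = 0.25·330 + 0.75·250 = 270
CE = (270)² = 72900

$72,900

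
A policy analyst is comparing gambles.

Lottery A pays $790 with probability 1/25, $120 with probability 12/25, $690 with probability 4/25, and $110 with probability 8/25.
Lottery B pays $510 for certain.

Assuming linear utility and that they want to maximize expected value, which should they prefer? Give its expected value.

Lottery A = 1/25 × 790 + 12/25 × 120 + 4/25 × 690 + 8/25 × 110 = 31.6 + 57.6 + 110.4 + 35.2 = 234.8
Lottery B: 510 (certain)

Lottery B ($510)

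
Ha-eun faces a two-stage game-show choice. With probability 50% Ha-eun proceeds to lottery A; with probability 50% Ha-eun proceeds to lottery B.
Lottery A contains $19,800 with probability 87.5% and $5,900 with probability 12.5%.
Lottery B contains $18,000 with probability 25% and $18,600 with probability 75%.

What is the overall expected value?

$18,256.25

EV(A) = 0.875 × 19800 + 0.125 × 5900 = 17325 + 737.5 = 18062.5
EV(B) = 0.25 × 18000 + 0.75 × 18600 = 4500 + 13950 = 18450
Overall = 0.5 × 18062.5 + 0.5 × 18450 = 9031.25 + 9225 = 18256.25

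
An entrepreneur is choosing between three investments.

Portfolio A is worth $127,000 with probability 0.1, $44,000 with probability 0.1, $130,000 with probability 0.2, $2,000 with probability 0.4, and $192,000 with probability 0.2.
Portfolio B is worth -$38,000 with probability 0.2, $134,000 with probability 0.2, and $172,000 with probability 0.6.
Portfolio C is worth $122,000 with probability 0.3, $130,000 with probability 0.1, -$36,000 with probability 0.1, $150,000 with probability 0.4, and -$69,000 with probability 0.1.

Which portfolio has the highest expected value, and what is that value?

Portfolio B ($122,400)

Portfolio A = 0.1 × 127000 + 0.1 × 44000 + 0.2 × 130000 + 0.4 × 2000 + 0.2 × 192000 = 12700 + 4400 + 26000 + 800 + 38400 = 82300
Portfolio B = 0.2 × (-38000) + 0.2 × 134000 + 0.6 × 172000 = -7600 + 26800 + 103200 = 122400
Portfolio C = 0.3 × 122000 + 0.1 × 130000 + 0.1 × (-36000) + 0.4 × 150000 + 0.1 × (-69000) = 36600 + 13000 − 3600 + 60000 − 6900 = 99100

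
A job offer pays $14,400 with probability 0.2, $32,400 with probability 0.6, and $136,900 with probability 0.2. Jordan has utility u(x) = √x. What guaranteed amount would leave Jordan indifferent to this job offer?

$42,436

E[u] = 0.2·√14400 + 0.6·√32400 + 0.2·√136900 = 0.2·120 + 0.6·180 + 0.2·370 = 206
CE = (206)² = 42436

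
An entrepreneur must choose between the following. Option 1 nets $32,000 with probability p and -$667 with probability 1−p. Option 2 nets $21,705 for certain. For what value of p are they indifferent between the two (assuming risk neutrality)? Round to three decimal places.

p·32000 + (1−p)·(-667) = 21705
32667p − 667 = 21705
p = (21705 + 667) / 32667

p = 0.685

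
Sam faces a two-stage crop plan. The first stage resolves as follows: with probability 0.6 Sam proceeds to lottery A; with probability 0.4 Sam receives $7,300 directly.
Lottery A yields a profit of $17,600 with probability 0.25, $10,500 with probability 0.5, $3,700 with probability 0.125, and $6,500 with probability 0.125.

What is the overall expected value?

$9,475

EV(A) = 0.25 × 17600 + 0.5 × 10500 + 0.125 × 3700 + 0.125 × 6500 = 4400 + 5250 + 462.5 + 812.5 = 10925
Branch B: 7300 (certain)
Overall = 0.6 × 10925 + 0.4 × 7300 = 6555 + 2920 = 9475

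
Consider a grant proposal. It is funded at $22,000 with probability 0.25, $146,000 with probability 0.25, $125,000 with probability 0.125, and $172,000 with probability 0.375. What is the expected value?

EV = 0.25 × 22000 + 0.25 × 146000 + 0.125 × 125000 + 0.375 × 172000 = 5500 + 36500 + 15625 + 64500 = 122125

$122,125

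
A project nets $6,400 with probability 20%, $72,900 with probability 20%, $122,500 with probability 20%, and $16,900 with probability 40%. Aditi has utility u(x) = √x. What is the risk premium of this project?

E[u] = 0.2·√6400 + 0.2·√72900 + 0.2·√122500 + 0.4·√16900 = 0.2·80 + 0.2·270 + 0.2·350 + 0.4·130 = 192
CE = (192)² = 36864
Risk premium = EV − CE = 47120 − 36864 = 10256

$10,256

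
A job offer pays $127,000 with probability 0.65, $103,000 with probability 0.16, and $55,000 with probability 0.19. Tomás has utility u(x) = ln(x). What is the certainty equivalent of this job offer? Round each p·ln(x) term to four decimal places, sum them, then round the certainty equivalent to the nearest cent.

$104,767.62

E[u] = 0.65·ln(127000) + 0.16·ln(103000) + 0.19·ln(55000) = 7.6388 + 1.8468 + 2.0739 = 11.5595
CE = e^11.5595 ≈ 104767.62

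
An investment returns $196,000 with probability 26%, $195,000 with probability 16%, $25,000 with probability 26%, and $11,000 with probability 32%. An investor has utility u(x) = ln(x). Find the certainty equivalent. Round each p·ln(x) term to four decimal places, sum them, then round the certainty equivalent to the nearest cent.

E[u] = 0.26·ln(196000) + 0.16·ln(195000) + 0.26·ln(25000) + 0.32·ln(11000) = 3.1683 + 1.9489 + 2.6329 + 2.9778 = 10.7279
CE = e^10.7279 ≈ 45610.81

$45,610.81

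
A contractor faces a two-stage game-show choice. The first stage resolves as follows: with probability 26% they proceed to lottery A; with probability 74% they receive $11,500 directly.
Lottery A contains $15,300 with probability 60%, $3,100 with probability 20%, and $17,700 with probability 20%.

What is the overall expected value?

$11,978.40

EV(A) = 0.6 × 15300 + 0.2 × 3100 + 0.2 × 17700 = 9180 + 620 + 3540 = 13340
Branch B: 11500 (certain)
Overall = 0.26 × 13340 + 0.74 × 11500 = 3468.4 + 8510 = 11978.4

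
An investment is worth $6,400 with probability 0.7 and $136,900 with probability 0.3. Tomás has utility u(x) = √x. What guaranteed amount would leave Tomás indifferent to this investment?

$27,889

E[u] = 0.7·√6400 + 0.3·√136900 = 0.7·80 + 0.3·370 = 167
CE = (167)² = 27889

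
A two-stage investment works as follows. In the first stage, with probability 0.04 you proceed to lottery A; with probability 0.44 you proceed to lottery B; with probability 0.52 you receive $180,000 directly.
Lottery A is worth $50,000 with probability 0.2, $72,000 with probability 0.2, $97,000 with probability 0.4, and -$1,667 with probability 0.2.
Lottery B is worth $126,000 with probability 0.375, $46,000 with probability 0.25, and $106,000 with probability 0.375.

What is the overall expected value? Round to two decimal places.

EV(A) = 0.2 × 50000 + 0.2 × 72000 + 0.4 × 97000 + 0.2 × (-1667) = 10000 + 14400 + 38800 − 333.4 = 62866.6
EV(B) = 0.375 × 126000 + 0.25 × 46000 + 0.375 × 106000 = 47250 + 11500 + 39750 = 98500
Branch C: 180000 (certain)
Overall = 0.04 × 62866.6 + 0.44 × 98500 + 0.52 × 180000 = 2514.664 + 43340 + 93600 = 139454.664

$139,454.66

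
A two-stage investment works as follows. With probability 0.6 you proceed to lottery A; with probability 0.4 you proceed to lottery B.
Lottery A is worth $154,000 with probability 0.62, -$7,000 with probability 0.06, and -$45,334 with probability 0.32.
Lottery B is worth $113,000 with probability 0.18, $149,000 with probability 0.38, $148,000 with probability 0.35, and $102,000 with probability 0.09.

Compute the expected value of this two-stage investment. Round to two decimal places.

EV(A) = 0.62 × 154000 + 0.06 × (-7000) + 0.32 × (-45334) = 95480 − 420 − 14506.88 = 80553.12
EV(B) = 0.18 × 113000 + 0.38 × 149000 + 0.35 × 148000 + 0.09 × 102000 = 20340 + 56620 + 51800 + 9180 = 137940
Overall = 0.6 × 80553.12 + 0.4 × 137940 = 48331.872 + 55176 = 103507.872

$103,507.87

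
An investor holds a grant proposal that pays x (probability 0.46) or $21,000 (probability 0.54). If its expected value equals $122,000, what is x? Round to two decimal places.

0.46·x + 0.54·21000 = 122000
0.46·x = 122000 − 11340 = 110660
x = 110660 / 0.46 = 240565.2174

x = $240,565.22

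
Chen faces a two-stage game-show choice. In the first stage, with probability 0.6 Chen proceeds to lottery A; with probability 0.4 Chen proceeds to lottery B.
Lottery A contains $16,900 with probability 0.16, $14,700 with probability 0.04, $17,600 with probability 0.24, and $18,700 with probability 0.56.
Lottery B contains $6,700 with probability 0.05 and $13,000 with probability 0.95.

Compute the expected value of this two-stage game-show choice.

$15,866.80

EV(A) = 0.16 × 16900 + 0.04 × 14700 + 0.24 × 17600 + 0.56 × 18700 = 2704 + 588 + 4224 + 10472 = 17988
EV(B) = 0.05 × 6700 + 0.95 × 13000 = 335 + 12350 = 12685
Overall = 0.6 × 17988 + 0.4 × 12685 = 10792.8 + 5074 = 15866.8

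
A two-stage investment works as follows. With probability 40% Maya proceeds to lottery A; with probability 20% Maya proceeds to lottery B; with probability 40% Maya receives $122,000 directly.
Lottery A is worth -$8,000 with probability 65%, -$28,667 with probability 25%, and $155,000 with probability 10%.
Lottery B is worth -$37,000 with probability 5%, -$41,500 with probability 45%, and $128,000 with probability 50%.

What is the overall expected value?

$58,748.30

EV(A) = 0.65 × (-8000) + 0.25 × (-28667) + 0.1 × 155000 = -5200 − 7166.75 + 15500 = 3133.25
EV(B) = 0.05 × (-37000) + 0.45 × (-41500) + 0.5 × 128000 = -1850 − 18675 + 64000 = 43475
Branch C: 122000 (certain)
Overall = 0.4 × 3133.25 + 0.2 × 43475 + 0.4 × 122000 = 1253.3 + 8695 + 48800 = 58748.3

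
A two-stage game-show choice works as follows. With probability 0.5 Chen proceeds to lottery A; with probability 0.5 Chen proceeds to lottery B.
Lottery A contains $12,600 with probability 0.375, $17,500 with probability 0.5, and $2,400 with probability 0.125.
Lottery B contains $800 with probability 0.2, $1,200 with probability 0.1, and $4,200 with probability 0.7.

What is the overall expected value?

EV(A) = 0.375 × 12600 + 0.5 × 17500 + 0.125 × 2400 = 4725 + 8750 + 300 = 13775
EV(B) = 0.2 × 800 + 0.1 × 1200 + 0.7 × 4200 = 160 + 120 + 2940 = 3220
Overall = 0.5 × 13775 + 0.5 × 3220 = 6887.5 + 1610 = 8497.5

$8,497.50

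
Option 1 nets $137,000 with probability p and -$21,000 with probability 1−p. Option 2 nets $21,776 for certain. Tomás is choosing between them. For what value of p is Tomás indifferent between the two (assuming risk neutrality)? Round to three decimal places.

p = 0.271

p·137000 + (1−p)·(-21000) = 21776
158000p − 21000 = 21776
p = (21776 + 21000) / 158000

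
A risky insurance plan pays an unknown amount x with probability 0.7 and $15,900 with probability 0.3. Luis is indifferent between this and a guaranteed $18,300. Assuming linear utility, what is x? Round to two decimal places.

0.7·x + 0.3·15900 = 18300
0.7·x = 18300 − 4770 = 13530
x = 13530 / 0.7 = 19328.5714

x = $19,328.57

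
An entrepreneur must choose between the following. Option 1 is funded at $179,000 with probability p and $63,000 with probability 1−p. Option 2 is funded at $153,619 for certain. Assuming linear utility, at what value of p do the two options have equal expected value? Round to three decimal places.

p = 0.781

p·179000 + (1−p)·63000 = 153619
116000p + 63000 = 153619
p = (153619 − 63000) / 116000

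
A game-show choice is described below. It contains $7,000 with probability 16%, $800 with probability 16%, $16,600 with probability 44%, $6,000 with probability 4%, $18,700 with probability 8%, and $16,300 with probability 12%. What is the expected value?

$12,244

EV = 0.16 × 7000 + 0.16 × 800 + 0.44 × 16600 + 0.04 × 6000 + 0.08 × 18700 + 0.12 × 16300 = 1120 + 128 + 7304 + 240 + 1496 + 1956 = 12244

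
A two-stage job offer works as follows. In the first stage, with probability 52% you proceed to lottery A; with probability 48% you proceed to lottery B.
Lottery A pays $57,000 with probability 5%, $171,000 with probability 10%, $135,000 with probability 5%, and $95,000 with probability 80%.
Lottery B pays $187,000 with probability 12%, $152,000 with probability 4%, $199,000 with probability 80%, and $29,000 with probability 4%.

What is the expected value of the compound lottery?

EV(A) = 0.05 × 57000 + 0.1 × 171000 + 0.05 × 135000 + 0.8 × 95000 = 2850 + 17100 + 6750 + 76000 = 102700
EV(B) = 0.12 × 187000 + 0.04 × 152000 + 0.8 × 199000 + 0.04 × 29000 = 22440 + 6080 + 159200 + 1160 = 188880
Overall = 0.52 × 102700 + 0.48 × 188880 = 53404 + 90662.4 = 144066.4

$144,066.40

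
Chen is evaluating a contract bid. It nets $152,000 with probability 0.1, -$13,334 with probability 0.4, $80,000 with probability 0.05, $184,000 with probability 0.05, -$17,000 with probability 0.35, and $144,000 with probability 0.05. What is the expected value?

$24,316.40

EV = 0.1 × 152000 + 0.4 × (-13334) + 0.05 × 80000 + 0.05 × 184000 + 0.35 × (-17000) + 0.05 × 144000 = 15200 − 5333.6 + 4000 + 9200 − 5950 + 7200 = 24316.4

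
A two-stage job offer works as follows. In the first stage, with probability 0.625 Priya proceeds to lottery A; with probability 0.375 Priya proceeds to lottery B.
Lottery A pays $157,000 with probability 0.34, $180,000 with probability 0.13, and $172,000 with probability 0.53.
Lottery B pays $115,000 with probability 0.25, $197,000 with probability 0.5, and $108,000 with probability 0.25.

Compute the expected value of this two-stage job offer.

$162,806.25

EV(A) = 0.34 × 157000 + 0.13 × 180000 + 0.53 × 172000 = 53380 + 23400 + 91160 = 167940
EV(B) = 0.25 × 115000 + 0.5 × 197000 + 0.25 × 108000 = 28750 + 98500 + 27000 = 154250
Overall = 0.625 × 167940 + 0.375 × 154250 = 104962.5 + 57843.75 = 162806.25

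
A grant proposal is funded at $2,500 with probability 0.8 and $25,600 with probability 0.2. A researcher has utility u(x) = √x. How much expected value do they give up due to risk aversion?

E[u] = 0.8·√2500 + 0.2·√25600 = 0.8·50 + 0.2·160 = 72
CE = (72)² = 5184
Risk premium = EV − CE = 7120 − 5184 = 1936

$1,936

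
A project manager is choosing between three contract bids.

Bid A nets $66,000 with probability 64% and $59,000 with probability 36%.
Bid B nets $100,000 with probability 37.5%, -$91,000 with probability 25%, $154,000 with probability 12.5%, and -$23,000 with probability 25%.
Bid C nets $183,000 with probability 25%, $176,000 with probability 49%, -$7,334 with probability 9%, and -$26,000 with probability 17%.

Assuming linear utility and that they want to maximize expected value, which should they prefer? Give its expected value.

Bid A = 0.64 × 66000 + 0.36 × 59000 = 42240 + 21240 = 63480
Bid B = 0.375 × 100000 + 0.25 × (-91000) + 0.125 × 154000 + 0.25 × (-23000) = 37500 − 22750 + 19250 − 5750 = 28250
Bid C = 0.25 × 183000 + 0.49 × 176000 + 0.09 × (-7334) + 0.17 × (-26000) = 45750 + 86240 − 660.06 − 4420 = 126909.94

Bid C ($126,909.94)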